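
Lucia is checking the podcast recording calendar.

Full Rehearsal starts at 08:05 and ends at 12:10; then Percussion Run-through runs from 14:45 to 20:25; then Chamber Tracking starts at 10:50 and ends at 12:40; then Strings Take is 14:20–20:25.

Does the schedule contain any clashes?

Check each pair: they overlap iff neither finishes before the other starts.
Sorted by start: Full Rehearsal, Chamber Tracking, Strings Take, Percussion Run-through.
Chamber Tracking starts before Full Rehearsal ends → Full Rehearsal and Chamber Tracking overlap.
That's a conflict, so the schedule is not conflict-free.

Yes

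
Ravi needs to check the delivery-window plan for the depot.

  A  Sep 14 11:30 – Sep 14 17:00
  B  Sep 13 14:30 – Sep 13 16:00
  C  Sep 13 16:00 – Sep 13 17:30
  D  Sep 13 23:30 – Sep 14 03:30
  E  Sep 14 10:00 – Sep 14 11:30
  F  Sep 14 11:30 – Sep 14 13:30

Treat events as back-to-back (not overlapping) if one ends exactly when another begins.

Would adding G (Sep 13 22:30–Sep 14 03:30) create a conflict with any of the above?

B: ends Sep 13 16:00 at or before G starts Sep 13 22:30 → clear.
C: ends Sep 13 17:30 at or before G starts Sep 13 22:30 → clear.
D: starts Sep 13 23:30 before G ends Sep 14 03:30, and ends Sep 14 03:30 after G starts Sep 13 22:30 → overlap.
E: starts Sep 14 10:00 at or after G ends Sep 14 03:30 → clear.
A: starts Sep 14 11:30 at or after G ends Sep 14 03:30 → clear.
F: starts Sep 14 11:30 at or after G ends Sep 14 03:30 → clear.
G overlaps D.

Yes — it overlaps D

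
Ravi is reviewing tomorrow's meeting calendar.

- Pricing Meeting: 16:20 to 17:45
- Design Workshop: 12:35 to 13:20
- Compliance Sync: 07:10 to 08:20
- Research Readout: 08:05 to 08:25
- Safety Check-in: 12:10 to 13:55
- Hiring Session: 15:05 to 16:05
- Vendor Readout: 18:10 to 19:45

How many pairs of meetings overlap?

2

Sorted by start: Compliance Sync, Research Readout, Safety Check-in, Design Workshop, Hiring Session, Pricing Meeting, Vendor Readout.
Research Readout starts before Compliance Sync ends → Compliance Sync and Research Readout overlap.
Safety Check-in starts after Compliance Sync ends — done with Compliance Sync.
Safety Check-in starts after Research Readout ends — done with Research Readout.
Design Workshop starts before Safety Check-in ends → Safety Check-in and Design Workshop overlap.
Hiring Session starts after Safety Check-in ends — done with Safety Check-in.
Hiring Session starts after Design Workshop ends — done with Design Workshop.
Pricing Meeting starts after Hiring Session ends — done with Hiring Session.
Vendor Readout starts after Pricing Meeting ends.
Overlapping pairs: Compliance Sync & Research Readout, Design Workshop & Safety Check-in — 2 in total.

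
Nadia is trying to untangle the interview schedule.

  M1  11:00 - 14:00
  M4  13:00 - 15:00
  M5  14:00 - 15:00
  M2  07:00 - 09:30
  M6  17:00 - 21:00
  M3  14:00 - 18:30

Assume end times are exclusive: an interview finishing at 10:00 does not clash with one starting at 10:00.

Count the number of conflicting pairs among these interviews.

Sorted by start: M2, M1, M4, M3, M5, M6.
M1 starts after M2 ends, so M2 has no further overlaps.
M4 starts before M1 ends → M1 and M4 overlap.
M3 starts exactly when M1 ends (back-to-back, no overlap), so M1 has no further overlaps.
M3 starts before M4 ends → M4 and M3 overlap.
M5 starts before M4 ends → M4 and M5 overlap.
M6 starts after M4 ends.
M5 starts before M3 ends → M3 and M5 overlap.
M6 starts before M3 ends → M3 and M6 overlap.
M6 starts after M5 ends.
Overlapping pairs: M1 & M4, M3 & M4, M3 & M5, M3 & M6, M4 & M5 — 5 in total.

5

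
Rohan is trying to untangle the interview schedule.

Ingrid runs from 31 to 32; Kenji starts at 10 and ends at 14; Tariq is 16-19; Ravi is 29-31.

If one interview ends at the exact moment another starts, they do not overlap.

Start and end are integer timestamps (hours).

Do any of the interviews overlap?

No

Two intervals overlap when each starts before the other ends.
Sorted by start: Kenji, Tariq, Ravi, Ingrid.
Tariq starts after Kenji ends; Kenji is clear from here.
Ravi starts after Tariq ends; Tariq is clear from here.
Ingrid starts exactly when Ravi ends (back-to-back, no overlap).
Every pair is clear; the schedule has no overlaps.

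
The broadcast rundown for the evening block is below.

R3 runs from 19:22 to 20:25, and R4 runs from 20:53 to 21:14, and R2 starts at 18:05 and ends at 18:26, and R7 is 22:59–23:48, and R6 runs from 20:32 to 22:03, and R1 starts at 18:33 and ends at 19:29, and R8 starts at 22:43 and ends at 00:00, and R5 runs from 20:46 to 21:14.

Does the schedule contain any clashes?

Yes

Sorted by start: R2, R1, R3, R6, R5, R4, R8, R7.
R1 starts after R2 ends; R2 is clear from here.
R3 starts before R1 ends → R1 and R3 overlap.
That's a conflict, so the schedule is not conflict-free.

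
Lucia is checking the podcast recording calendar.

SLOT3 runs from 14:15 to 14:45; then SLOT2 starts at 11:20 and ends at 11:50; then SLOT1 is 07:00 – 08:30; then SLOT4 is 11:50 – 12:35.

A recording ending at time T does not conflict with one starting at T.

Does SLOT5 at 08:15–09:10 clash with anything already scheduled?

SLOT1: starts 07:00 before SLOT5 ends 09:10, and ends 08:30 after SLOT5 starts 08:15 → overlap.
SLOT2: starts 11:20 at or after SLOT5 ends 09:10 → clear.
SLOT4: starts 11:50 at or after SLOT5 ends 09:10 → clear.
SLOT3: starts 14:15 at or after SLOT5 ends 09:10 → clear.
SLOT5 overlaps SLOT1.

Yes — it overlaps SLOT1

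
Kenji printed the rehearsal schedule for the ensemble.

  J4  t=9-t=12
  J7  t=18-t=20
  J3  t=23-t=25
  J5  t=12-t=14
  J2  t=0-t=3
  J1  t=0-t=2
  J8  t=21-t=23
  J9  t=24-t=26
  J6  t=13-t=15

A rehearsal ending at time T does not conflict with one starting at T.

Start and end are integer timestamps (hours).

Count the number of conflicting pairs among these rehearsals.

3

Sorted by start: J1, J2, J4, J5, J6, J7, J8, J3, J9.
J2 starts before J1 ends → J1 and J2 overlap.
J4 starts after J1 ends; J1 is clear from here.
J4 starts after J2 ends; J2 is clear from here.
J5 starts exactly when J4 ends (back-to-back, no overlap); J4 is clear from here.
J6 starts before J5 ends → J5 and J6 overlap.
J7 starts after J5 ends; J5 is clear from here.
J7 starts after J6 ends; J6 is clear from here.
J8 starts after J7 ends; J7 is clear from here.
J3 starts exactly when J8 ends (back-to-back, no overlap); J8 is clear from here.
J9 starts before J3 ends → J3 and J9 overlap.
Overlapping pairs: J1 & J2, J3 & J9, J5 & J6 — 3 in total.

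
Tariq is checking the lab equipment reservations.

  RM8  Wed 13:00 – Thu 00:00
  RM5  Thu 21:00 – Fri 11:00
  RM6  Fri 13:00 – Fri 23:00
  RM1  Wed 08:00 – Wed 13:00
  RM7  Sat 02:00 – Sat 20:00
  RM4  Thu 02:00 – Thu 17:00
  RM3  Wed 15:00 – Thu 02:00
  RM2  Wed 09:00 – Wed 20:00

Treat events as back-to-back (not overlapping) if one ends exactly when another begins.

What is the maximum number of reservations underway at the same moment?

Walk through starts and ends in time order (an end at T is processed before a start at T):
Wed 08:00 start RM1 → 1
Wed 09:00 start RM2 → 2
Wed 13:00 end RM1 → 1
Wed 13:00 start RM8 → 2
Wed 15:00 start RM3 → 3
Wed 20:00 end RM2 → 2
Thu 00:00 end RM8 → 1
Thu 02:00 end RM3 → 0
Thu 02:00 start RM4 → 1
Thu 17:00 end RM4 → 0
Thu 21:00 start RM5 → 1
Fri 11:00 end RM5 → 0
Fri 13:00 start RM6 → 1
Fri 23:00 end RM6 → 0
Sat 02:00 start RM7 → 1
Sat 20:00 end RM7 → 0
Peak is 3, at Wed 15:00 (RM2, RM3, RM8).

3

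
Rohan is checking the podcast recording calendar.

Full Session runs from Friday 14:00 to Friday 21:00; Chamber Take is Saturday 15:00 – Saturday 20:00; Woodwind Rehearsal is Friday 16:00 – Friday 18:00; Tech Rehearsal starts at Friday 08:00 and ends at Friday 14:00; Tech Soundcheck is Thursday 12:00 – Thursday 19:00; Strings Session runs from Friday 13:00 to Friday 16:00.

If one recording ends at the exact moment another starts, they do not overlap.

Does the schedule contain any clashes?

Yes

Two intervals overlap when each starts before the other ends.
Sorted by start: Tech Soundcheck, Tech Rehearsal, Strings Session, Full Session, Woodwind Rehearsal, Chamber Take.
Tech Rehearsal starts after Tech Soundcheck ends; Tech Soundcheck is clear from here.
Strings Session starts before Tech Rehearsal ends → Tech Rehearsal and Strings Session overlap.
That's a conflict, so the schedule is not conflict-free.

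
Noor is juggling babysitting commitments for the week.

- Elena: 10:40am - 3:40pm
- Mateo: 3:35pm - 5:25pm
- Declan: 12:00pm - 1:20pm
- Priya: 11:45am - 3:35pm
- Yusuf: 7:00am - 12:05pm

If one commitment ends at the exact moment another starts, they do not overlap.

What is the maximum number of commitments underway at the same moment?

4

Sweep the timeline, counting +1 at each start and −1 at each end (ends before starts at a tie):
7:00am start Yusuf → 1
10:40am start Elena → 2
11:45am start Priya → 3
12:00pm start Declan → 4
12:05pm end Yusuf → 3
1:20pm end Declan → 2
3:35pm end Priya → 1
3:35pm start Mateo → 2
3:40pm end Elena → 1
5:25pm end Mateo → 0
Peak is 4, at 12:00pm (Declan, Elena, Priya, Yusuf).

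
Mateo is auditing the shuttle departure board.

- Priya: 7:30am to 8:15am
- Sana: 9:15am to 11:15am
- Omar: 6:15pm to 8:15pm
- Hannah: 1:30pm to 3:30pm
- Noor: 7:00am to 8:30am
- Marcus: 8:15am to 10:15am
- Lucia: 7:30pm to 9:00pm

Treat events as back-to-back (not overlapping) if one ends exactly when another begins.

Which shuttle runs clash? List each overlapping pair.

Sorted by start: Noor, Priya, Marcus, Sana, Hannah, Omar, Lucia.
Priya starts before Noor ends → Noor and Priya overlap.
Marcus starts before Noor ends → Noor and Marcus overlap.
Sana starts after Noor ends; Noor is clear from here.
Marcus starts exactly when Priya ends (back-to-back, no overlap); Priya is clear from here.
Sana starts before Marcus ends → Marcus and Sana overlap.
Hannah starts after Marcus ends; Marcus is clear from here.
Hannah starts after Sana ends; Sana is clear from here.
Omar starts after Hannah ends; Hannah is clear from here.
Lucia starts before Omar ends → Omar and Lucia overlap.

Lucia & Omar, Marcus & Noor, Marcus & Sana, Noor & Priya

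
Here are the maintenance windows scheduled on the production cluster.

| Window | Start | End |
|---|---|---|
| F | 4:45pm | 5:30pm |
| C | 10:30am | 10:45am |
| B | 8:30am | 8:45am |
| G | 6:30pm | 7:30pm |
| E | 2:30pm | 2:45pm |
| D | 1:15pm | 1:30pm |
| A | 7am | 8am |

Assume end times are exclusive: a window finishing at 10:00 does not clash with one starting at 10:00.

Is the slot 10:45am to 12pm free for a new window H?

Yes — the slot is free

A: ends 8am at or before H starts 10:45am → clear.
B: ends 8:45am at or before H starts 10:45am → clear.
C: ends 10:45am at or before H starts 10:45am → clear.
D: starts 1:15pm at or after H ends 12pm → clear.
E: starts 2:30pm at or after H ends 12pm → clear.
F: starts 4:45pm at or after H ends 12pm → clear.
G: starts 6:30pm at or after H ends 12pm → clear.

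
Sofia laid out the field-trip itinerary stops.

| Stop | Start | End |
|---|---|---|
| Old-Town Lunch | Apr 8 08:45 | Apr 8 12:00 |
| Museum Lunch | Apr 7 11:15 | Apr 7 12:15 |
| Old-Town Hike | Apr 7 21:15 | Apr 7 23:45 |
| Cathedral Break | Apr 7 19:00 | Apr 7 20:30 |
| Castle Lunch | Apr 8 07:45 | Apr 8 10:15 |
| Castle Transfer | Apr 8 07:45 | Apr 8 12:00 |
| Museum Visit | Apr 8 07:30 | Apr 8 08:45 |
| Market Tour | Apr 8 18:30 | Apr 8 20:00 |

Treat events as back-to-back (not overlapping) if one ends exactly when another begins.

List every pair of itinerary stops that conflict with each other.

Castle Lunch & Castle Transfer, Castle Lunch & Museum Visit, Castle Lunch & Old-Town Lunch, Castle Transfer & Museum Visit, Castle Transfer & Old-Town Lunch

Check each pair: they overlap iff neither finishes before the other starts.
Sorted by start: Museum Lunch, Cathedral Break, Old-Town Hike, Museum Visit, Castle Lunch, Castle Transfer, Old-Town Lunch, Market Tour.
Cathedral Break starts after Museum Lunch ends, so Museum Lunch has no further overlaps.
Old-Town Hike starts after Cathedral Break ends, so Cathedral Break has no further overlaps.
Museum Visit starts after Old-Town Hike ends, so Old-Town Hike has no further overlaps.
Castle Lunch starts before Museum Visit ends → Museum Visit and Castle Lunch overlap.
Castle Transfer starts before Museum Visit ends → Museum Visit and Castle Transfer overlap.
Old-Town Lunch starts exactly when Museum Visit ends (back-to-back, no overlap), so Museum Visit has no further overlaps.
Castle Transfer starts before Castle Lunch ends → Castle Lunch and Castle Transfer overlap.
Old-Town Lunch starts before Castle Lunch ends → Castle Lunch and Old-Town Lunch overlap.
Market Tour starts after Castle Lunch ends.
Old-Town Lunch starts before Castle Transfer ends → Castle Transfer and Old-Town Lunch overlap.
Market Tour starts after Castle Transfer ends.
Market Tour starts after Old-Town Lunch ends.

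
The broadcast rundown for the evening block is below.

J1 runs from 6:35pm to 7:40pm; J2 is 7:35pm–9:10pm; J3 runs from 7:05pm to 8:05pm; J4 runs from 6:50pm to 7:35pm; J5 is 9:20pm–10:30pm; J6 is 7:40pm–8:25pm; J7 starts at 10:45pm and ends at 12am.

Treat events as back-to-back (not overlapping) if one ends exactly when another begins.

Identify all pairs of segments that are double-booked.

Check each pair: they overlap iff neither finishes before the other starts.
Sorted by start: J1, J4, J3, J2, J6, J5, J7.
J4 starts before J1 ends → J1 and J4 overlap.
J3 starts before J1 ends → J1 and J3 overlap.
J2 starts before J1 ends → J1 and J2 overlap.
J6 starts exactly when J1 ends (back-to-back, no overlap), so nothing later overlaps J1 either.
J3 starts before J4 ends → J4 and J3 overlap.
J2 starts exactly when J4 ends (back-to-back, no overlap), so nothing later overlaps J4 either.
J2 starts before J3 ends → J3 and J2 overlap.
J6 starts before J3 ends → J3 and J6 overlap.
J5 starts after J3 ends, so nothing later overlaps J3 either.
J6 starts before J2 ends → J2 and J6 overlap.
J5 starts after J2 ends, so nothing later overlaps J2 either.
J5 starts after J6 ends, so nothing later overlaps J6 either.
J7 starts after J5 ends.

J1 & J2, J1 & J3, J1 & J4, J2 & J3, J2 & J6, J3 & J4, J3 & J6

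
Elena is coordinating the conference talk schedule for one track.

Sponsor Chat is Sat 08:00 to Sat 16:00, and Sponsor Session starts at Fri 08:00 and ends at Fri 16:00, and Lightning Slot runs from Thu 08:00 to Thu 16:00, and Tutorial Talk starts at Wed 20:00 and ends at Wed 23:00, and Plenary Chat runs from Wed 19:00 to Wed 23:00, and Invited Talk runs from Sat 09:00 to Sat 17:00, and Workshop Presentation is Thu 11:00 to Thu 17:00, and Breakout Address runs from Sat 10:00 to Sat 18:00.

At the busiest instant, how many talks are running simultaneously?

Sweep the timeline, counting +1 at each start and −1 at each end (ends before starts at a tie):
Wed 19:00 start Plenary Chat → 1
Wed 20:00 start Tutorial Talk → 2
Wed 23:00 end Plenary Chat → 1
Wed 23:00 end Tutorial Talk → 0
Thu 08:00 start Lightning Slot → 1
Thu 11:00 start Workshop Presentation → 2
Thu 16:00 end Lightning Slot → 1
Thu 17:00 end Workshop Presentation → 0
Fri 08:00 start Sponsor Session → 1
Fri 16:00 end Sponsor Session → 0
Sat 08:00 start Sponsor Chat → 1
Sat 09:00 start Invited Talk → 2
Sat 10:00 start Breakout Address → 3
Sat 16:00 end Sponsor Chat → 2
Sat 17:00 end Invited Talk → 1
Sat 18:00 end Breakout Address → 0
Peak is 3, at Sat 10:00 (Breakout Address, Invited Talk, Sponsor Chat).

3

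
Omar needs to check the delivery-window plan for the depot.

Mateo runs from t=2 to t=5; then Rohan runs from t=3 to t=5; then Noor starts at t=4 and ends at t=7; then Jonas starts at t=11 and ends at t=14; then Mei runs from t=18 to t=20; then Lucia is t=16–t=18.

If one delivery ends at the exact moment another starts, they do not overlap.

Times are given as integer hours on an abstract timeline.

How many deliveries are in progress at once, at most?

3

Walk through starts and ends in time order (an end at T is processed before a start at T):
t=2 start Mateo → 1
t=3 start Rohan → 2
t=4 start Noor → 3
t=5 end Mateo → 2
t=5 end Rohan → 1
t=7 end Noor → 0
t=11 start Jonas → 1
t=14 end Jonas → 0
t=16 start Lucia → 1
t=18 end Lucia → 0
t=18 start Mei → 1
t=20 end Mei → 0
Peak is 3, at t=4 (Mateo, Noor, Rohan).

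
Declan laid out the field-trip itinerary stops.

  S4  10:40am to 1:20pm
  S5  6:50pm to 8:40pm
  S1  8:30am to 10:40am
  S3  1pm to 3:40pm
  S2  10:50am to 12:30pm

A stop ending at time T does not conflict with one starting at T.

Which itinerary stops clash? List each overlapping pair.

Sorted by start: S1, S4, S2, S3, S5.
S4 starts exactly when S1 ends (back-to-back, no overlap) — done with S1.
S2 starts before S4 ends → S4 and S2 overlap.
S3 starts before S4 ends → S4 and S3 overlap.
S5 starts after S4 ends.
S3 starts after S2 ends — done with S2.
S5 starts after S3 ends.

S2 & S4, S3 & S4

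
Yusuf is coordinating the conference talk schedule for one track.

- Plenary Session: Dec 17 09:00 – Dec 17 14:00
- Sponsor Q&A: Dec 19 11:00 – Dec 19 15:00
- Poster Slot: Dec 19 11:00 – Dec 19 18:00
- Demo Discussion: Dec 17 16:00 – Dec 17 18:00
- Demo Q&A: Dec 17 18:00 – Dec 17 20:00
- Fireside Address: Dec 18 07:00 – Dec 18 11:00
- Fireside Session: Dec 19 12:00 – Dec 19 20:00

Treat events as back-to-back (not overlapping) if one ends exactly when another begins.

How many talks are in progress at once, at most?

Walk through starts and ends in time order (an end at T is processed before a start at T):
Dec 17 09:00 start Plenary Session → 1
Dec 17 14:00 end Plenary Session → 0
Dec 17 16:00 start Demo Discussion → 1
Dec 17 18:00 end Demo Discussion → 0
Dec 17 18:00 start Demo Q&A → 1
Dec 17 20:00 end Demo Q&A → 0
Dec 18 07:00 start Fireside Address → 1
Dec 18 11:00 end Fireside Address → 0
Dec 19 11:00 start Poster Slot → 1
Dec 19 11:00 start Sponsor Q&A → 2
Dec 19 12:00 start Fireside Session → 3
Dec 19 15:00 end Sponsor Q&A → 2
Dec 19 18:00 end Poster Slot → 1
Dec 19 20:00 end Fireside Session → 0
Peak is 3, at Dec 19 12:00 (Fireside Session, Poster Slot, Sponsor Q&A).

3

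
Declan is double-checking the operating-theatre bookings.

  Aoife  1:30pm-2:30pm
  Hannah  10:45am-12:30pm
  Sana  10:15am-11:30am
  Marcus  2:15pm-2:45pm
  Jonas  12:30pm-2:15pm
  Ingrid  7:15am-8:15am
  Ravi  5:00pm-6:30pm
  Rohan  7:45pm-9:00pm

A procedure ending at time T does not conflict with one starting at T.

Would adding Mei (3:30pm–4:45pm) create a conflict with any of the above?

Ingrid: ends 8:15am at or before Mei starts 3:30pm → clear.
Sana: ends 11:30am at or before Mei starts 3:30pm → clear.
Hannah: ends 12:30pm at or before Mei starts 3:30pm → clear.
Jonas: ends 2:15pm at or before Mei starts 3:30pm → clear.
Aoife: ends 2:30pm at or before Mei starts 3:30pm → clear.
Marcus: ends 2:45pm at or before Mei starts 3:30pm → clear.
Ravi: starts 5:00pm at or after Mei ends 4:45pm → clear.
Rohan: starts 7:45pm at or after Mei ends 4:45pm → clear.

No — it doesn't clash with anything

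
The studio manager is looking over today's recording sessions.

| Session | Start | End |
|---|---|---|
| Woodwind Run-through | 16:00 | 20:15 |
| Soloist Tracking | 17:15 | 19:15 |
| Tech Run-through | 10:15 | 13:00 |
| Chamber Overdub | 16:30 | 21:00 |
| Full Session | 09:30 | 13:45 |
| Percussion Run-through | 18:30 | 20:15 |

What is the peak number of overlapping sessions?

Sort all start/end points and keep a running count:
09:30 start Full Session → 1
10:15 start Tech Run-through → 2
13:00 end Tech Run-through → 1
13:45 end Full Session → 0
16:00 start Woodwind Run-through → 1
16:30 start Chamber Overdub → 2
17:15 start Soloist Tracking → 3
18:30 start Percussion Run-through → 4
19:15 end Soloist Tracking → 3
20:15 end Percussion Run-through → 2
20:15 end Woodwind Run-through → 1
21:00 end Chamber Overdub → 0
Peak is 4, at 18:30 (Chamber Overdub, Percussion Run-through, Soloist Tracking, Woodwind Run-through).

4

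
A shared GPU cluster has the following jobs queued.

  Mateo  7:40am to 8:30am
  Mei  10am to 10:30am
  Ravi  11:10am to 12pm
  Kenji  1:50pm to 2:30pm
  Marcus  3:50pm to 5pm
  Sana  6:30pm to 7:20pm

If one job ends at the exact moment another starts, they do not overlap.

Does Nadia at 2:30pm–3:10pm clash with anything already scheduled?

No — it doesn't clash with anything

Mateo: ends 8:30am at or before Nadia starts 2:30pm → clear.
Mei: ends 10:30am at or before Nadia starts 2:30pm → clear.
Ravi: ends 12pm at or before Nadia starts 2:30pm → clear.
Kenji: ends 2:30pm at or before Nadia starts 2:30pm → clear.
Marcus: starts 3:50pm at or after Nadia ends 3:10pm → clear.
Sana: starts 6:30pm at or after Nadia ends 3:10pm → clear.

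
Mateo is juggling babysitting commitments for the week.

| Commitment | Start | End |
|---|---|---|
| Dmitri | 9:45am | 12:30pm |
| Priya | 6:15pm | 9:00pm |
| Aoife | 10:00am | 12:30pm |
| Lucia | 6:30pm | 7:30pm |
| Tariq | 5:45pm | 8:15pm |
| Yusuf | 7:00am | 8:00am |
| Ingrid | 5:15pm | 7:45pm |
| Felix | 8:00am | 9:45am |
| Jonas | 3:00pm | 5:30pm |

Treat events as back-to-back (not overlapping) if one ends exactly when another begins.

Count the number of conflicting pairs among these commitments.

Check each pair: they overlap iff neither finishes before the other starts.
Sorted by start: Yusuf, Felix, Dmitri, Aoife, Jonas, Ingrid, Tariq, Priya, Lucia.
Felix starts exactly when Yusuf ends (back-to-back, no overlap), so Yusuf has no further overlaps.
Dmitri starts exactly when Felix ends (back-to-back, no overlap), so Felix has no further overlaps.
Aoife starts before Dmitri ends → Dmitri and Aoife overlap.
Jonas starts after Dmitri ends, so Dmitri has no further overlaps.
Jonas starts after Aoife ends, so Aoife has no further overlaps.
Ingrid starts before Jonas ends → Jonas and Ingrid overlap.
Tariq starts after Jonas ends, so Jonas has no further overlaps.
Tariq starts before Ingrid ends → Ingrid and Tariq overlap.
Priya starts before Ingrid ends → Ingrid and Priya overlap.
Lucia starts before Ingrid ends → Ingrid and Lucia overlap.
Priya starts before Tariq ends → Tariq and Priya overlap.
Lucia starts before Tariq ends → Tariq and Lucia overlap.
Lucia starts before Priya ends → Priya and Lucia overlap.
Overlapping pairs: Aoife & Dmitri, Ingrid & Jonas, Ingrid & Lucia, Ingrid & Priya, Ingrid & Tariq, Lucia & Priya, Lucia & Tariq, Priya & Tariq — 8 in total.

8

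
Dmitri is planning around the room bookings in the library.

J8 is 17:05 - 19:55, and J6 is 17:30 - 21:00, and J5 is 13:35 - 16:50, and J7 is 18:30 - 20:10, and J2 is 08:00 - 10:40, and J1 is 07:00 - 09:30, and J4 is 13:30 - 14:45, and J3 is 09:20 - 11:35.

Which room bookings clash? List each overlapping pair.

J1 & J2, J1 & J3, J2 & J3, J4 & J5, J6 & J7, J6 & J8, J7 & J8

Sorted by start: J1, J2, J3, J4, J5, J8, J6, J7.
J2 starts before J1 ends → J1 and J2 overlap.
J3 starts before J1 ends → J1 and J3 overlap.
J4 starts after J1 ends, so J1 has no further overlaps.
J3 starts before J2 ends → J2 and J3 overlap.
J4 starts after J2 ends, so J2 has no further overlaps.
J4 starts after J3 ends, so J3 has no further overlaps.
J5 starts before J4 ends → J4 and J5 overlap.
J8 starts after J4 ends, so J4 has no further overlaps.
J8 starts after J5 ends, so J5 has no further overlaps.
J6 starts before J8 ends → J8 and J6 overlap.
J7 starts before J8 ends → J8 and J7 overlap.
J7 starts before J6 ends → J6 and J7 overlap.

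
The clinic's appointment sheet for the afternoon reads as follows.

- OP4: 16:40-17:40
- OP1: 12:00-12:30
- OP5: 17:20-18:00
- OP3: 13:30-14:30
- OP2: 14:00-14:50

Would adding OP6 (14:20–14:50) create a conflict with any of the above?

Yes — it overlaps OP2, OP3

OP1: ends 12:30 at or before OP6 starts 14:20 → clear.
OP3: starts 13:30 before OP6 ends 14:50, and ends 14:30 after OP6 starts 14:20 → overlap.
OP2: starts 14:00 before OP6 ends 14:50, and ends 14:50 after OP6 starts 14:20 → overlap.
OP4: starts 16:40 at or after OP6 ends 14:50 → clear.
OP5: starts 17:20 at or after OP6 ends 14:50 → clear.
OP6 overlaps OP2, OP3.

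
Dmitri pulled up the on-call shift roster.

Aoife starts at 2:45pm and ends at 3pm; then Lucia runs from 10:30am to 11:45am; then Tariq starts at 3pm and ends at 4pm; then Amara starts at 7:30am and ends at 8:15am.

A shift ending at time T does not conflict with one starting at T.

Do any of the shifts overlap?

No

Check each pair: they overlap iff neither finishes before the other starts.
Sorted by start: Amara, Lucia, Aoife, Tariq.
Lucia starts after Amara ends — done with Amara.
Aoife starts after Lucia ends — done with Lucia.
Tariq starts exactly when Aoife ends (back-to-back, no overlap).
Every pair is clear; the schedule has no overlaps.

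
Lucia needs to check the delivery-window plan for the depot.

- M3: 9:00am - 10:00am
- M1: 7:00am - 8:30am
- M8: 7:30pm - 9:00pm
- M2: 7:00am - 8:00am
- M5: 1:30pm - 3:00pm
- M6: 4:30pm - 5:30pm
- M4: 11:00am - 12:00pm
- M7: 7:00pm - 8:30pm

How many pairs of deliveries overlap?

2

Two intervals overlap when each starts before the other ends.
Sorted by start: M1, M2, M3, M4, M5, M6, M7, M8.
M2 starts before M1 ends → M1 and M2 overlap.
M3 starts after M1 ends — done with M1.
M3 starts after M2 ends — done with M2.
M4 starts after M3 ends — done with M3.
M5 starts after M4 ends — done with M4.
M6 starts after M5 ends — done with M5.
M7 starts after M6 ends — done with M6.
M8 starts before M7 ends → M7 and M8 overlap.
Overlapping pairs: M1 & M2, M7 & M8 — 2 in total.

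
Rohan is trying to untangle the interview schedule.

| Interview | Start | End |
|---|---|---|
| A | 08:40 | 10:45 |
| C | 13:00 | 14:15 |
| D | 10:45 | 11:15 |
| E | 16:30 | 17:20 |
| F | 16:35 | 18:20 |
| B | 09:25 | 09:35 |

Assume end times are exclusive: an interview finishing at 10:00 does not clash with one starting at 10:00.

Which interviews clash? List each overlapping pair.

A & B, E & F

Sorted by start: A, B, D, C, E, F.
B starts before A ends → A and B overlap.
D starts exactly when A ends (back-to-back, no overlap) — done with A.
D starts after B ends — done with B.
C starts after D ends — done with D.
E starts after C ends — done with C.
F starts before E ends → E and F overlap.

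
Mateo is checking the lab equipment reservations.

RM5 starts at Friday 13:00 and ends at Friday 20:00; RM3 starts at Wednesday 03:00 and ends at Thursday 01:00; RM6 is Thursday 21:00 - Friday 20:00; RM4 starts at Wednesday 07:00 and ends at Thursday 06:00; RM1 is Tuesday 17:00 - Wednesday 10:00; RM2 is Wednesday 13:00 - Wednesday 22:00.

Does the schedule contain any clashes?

Yes

Sorted by start: RM1, RM3, RM4, RM2, RM6, RM5.
RM3 starts before RM1 ends → RM1 and RM3 overlap.
That's a conflict, so the schedule is not conflict-free.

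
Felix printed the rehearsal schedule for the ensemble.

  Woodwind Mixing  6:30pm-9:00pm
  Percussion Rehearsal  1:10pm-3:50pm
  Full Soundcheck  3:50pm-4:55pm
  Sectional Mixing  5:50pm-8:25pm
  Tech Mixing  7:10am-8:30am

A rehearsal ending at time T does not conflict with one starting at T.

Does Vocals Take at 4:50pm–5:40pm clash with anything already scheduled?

Yes — it overlaps Full Soundcheck

Tech Mixing: ends 8:30am at or before Vocals Take starts 4:50pm → clear.
Percussion Rehearsal: ends 3:50pm at or before Vocals Take starts 4:50pm → clear.
Full Soundcheck: starts 3:50pm before Vocals Take ends 5:40pm, and ends 4:55pm after Vocals Take starts 4:50pm → overlap.
Sectional Mixing: starts 5:50pm at or after Vocals Take ends 5:40pm → clear.
Woodwind Mixing: starts 6:30pm at or after Vocals Take ends 5:40pm → clear.
Vocals Take overlaps Full Soundcheck.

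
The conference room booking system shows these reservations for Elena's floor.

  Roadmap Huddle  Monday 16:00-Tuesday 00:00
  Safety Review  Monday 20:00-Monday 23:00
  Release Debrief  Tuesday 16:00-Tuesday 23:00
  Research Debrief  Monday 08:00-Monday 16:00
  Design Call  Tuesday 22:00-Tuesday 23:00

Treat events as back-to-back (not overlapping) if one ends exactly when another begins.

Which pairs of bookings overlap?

Sorted by start: Research Debrief, Roadmap Huddle, Safety Review, Release Debrief, Design Call.
Roadmap Huddle starts exactly when Research Debrief ends (back-to-back, no overlap), so nothing later overlaps Research Debrief either.
Safety Review starts before Roadmap Huddle ends → Roadmap Huddle and Safety Review overlap.
Release Debrief starts after Roadmap Huddle ends, so nothing later overlaps Roadmap Huddle either.
Release Debrief starts after Safety Review ends, so nothing later overlaps Safety Review either.
Design Call starts before Release Debrief ends → Release Debrief and Design Call overlap.

Design Call & Release Debrief, Roadmap Huddle & Safety Review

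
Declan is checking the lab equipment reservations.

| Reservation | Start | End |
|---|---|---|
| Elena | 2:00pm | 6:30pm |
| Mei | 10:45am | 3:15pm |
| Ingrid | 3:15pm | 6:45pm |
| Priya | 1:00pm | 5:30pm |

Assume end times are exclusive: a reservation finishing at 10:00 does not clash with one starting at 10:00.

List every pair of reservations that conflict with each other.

Elena & Ingrid, Elena & Mei, Elena & Priya, Ingrid & Priya, Mei & Priya

Sorted by start: Mei, Priya, Elena, Ingrid.
Priya starts before Mei ends → Mei and Priya overlap.
Elena starts before Mei ends → Mei and Elena overlap.
Ingrid starts exactly when Mei ends (back-to-back, no overlap).
Elena starts before Priya ends → Priya and Elena overlap.
Ingrid starts before Priya ends → Priya and Ingrid overlap.
Ingrid starts before Elena ends → Elena and Ingrid overlap.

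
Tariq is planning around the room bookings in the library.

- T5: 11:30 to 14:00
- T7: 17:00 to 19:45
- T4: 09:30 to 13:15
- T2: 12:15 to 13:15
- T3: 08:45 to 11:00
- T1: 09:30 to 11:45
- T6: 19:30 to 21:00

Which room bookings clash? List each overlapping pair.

Two intervals overlap when each starts before the other ends.
Sorted by start: T3, T1, T4, T5, T2, T7, T6.
T1 starts before T3 ends → T3 and T1 overlap.
T4 starts before T3 ends → T3 and T4 overlap.
T5 starts after T3 ends, so T3 has no further overlaps.
T4 starts before T1 ends → T1 and T4 overlap.
T5 starts before T1 ends → T1 and T5 overlap.
T2 starts after T1 ends, so T1 has no further overlaps.
T5 starts before T4 ends → T4 and T5 overlap.
T2 starts before T4 ends → T4 and T2 overlap.
T7 starts after T4 ends, so T4 has no further overlaps.
T2 starts before T5 ends → T5 and T2 overlap.
T7 starts after T5 ends, so T5 has no further overlaps.
T7 starts after T2 ends, so T2 has no further overlaps.
T6 starts before T7 ends → T7 and T6 overlap.

T1 & T3, T1 & T4, T1 & T5, T2 & T4, T2 & T5, T3 & T4, T4 & T5, T6 & T7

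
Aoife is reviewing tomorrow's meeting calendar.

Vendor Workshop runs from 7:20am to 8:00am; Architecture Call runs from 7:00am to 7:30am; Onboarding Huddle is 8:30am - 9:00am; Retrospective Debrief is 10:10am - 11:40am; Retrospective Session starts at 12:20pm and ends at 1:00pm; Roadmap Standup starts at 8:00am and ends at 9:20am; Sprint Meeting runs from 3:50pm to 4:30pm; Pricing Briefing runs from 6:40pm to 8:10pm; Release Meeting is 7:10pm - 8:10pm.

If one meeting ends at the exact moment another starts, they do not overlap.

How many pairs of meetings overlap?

Check each pair: they overlap iff neither finishes before the other starts.
Sorted by start: Architecture Call, Vendor Workshop, Roadmap Standup, Onboarding Huddle, Retrospective Debrief, Retrospective Session, Sprint Meeting, Pricing Briefing, Release Meeting.
Vendor Workshop starts before Architecture Call ends → Architecture Call and Vendor Workshop overlap.
Roadmap Standup starts after Architecture Call ends, so Architecture Call has no further overlaps.
Roadmap Standup starts exactly when Vendor Workshop ends (back-to-back, no overlap), so Vendor Workshop has no further overlaps.
Onboarding Huddle starts before Roadmap Standup ends → Roadmap Standup and Onboarding Huddle overlap.
Retrospective Debrief starts after Roadmap Standup ends, so Roadmap Standup has no further overlaps.
Retrospective Debrief starts after Onboarding Huddle ends, so Onboarding Huddle has no further overlaps.
Retrospective Session starts after Retrospective Debrief ends, so Retrospective Debrief has no further overlaps.
Sprint Meeting starts after Retrospective Session ends, so Retrospective Session has no further overlaps.
Pricing Briefing starts after Sprint Meeting ends, so Sprint Meeting has no further overlaps.
Release Meeting starts before Pricing Briefing ends → Pricing Briefing and Release Meeting overlap.
Overlapping pairs: Architecture Call & Vendor Workshop, Onboarding Huddle & Roadmap Standup, Pricing Briefing & Release Meeting — 3 in total.

3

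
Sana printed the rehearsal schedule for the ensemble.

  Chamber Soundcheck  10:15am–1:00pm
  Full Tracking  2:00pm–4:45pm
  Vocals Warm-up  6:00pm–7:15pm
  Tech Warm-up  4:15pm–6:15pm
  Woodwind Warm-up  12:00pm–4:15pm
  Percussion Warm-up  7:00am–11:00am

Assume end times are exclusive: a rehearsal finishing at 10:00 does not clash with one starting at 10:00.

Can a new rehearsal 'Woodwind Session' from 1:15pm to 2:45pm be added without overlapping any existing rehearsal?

No — it overlaps Full Tracking, Woodwind Warm-up

Percussion Warm-up: ends 11:00am at or before Woodwind Session starts 1:15pm → clear.
Chamber Soundcheck: ends 1:00pm at or before Woodwind Session starts 1:15pm → clear.
Woodwind Warm-up: starts 12:00pm before Woodwind Session ends 2:45pm, and ends 4:15pm after Woodwind Session starts 1:15pm → overlap.
Full Tracking: starts 2:00pm before Woodwind Session ends 2:45pm, and ends 4:45pm after Woodwind Session starts 1:15pm → overlap.
Tech Warm-up: starts 4:15pm at or after Woodwind Session ends 2:45pm → clear.
Vocals Warm-up: starts 6:00pm at or after Woodwind Session ends 2:45pm → clear.
Woodwind Session overlaps Woodwind Warm-up, Full Tracking.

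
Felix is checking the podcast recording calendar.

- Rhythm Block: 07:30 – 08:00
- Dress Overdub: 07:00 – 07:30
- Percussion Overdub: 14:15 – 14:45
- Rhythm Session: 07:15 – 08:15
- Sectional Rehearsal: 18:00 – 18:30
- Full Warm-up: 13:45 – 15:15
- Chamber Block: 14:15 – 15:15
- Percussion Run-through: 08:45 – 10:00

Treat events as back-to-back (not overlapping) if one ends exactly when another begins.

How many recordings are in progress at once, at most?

3

Sweep the timeline, counting +1 at each start and −1 at each end (ends before starts at a tie):
07:00 start Dress Overdub → 1
07:15 start Rhythm Session → 2
07:30 end Dress Overdub → 1
07:30 start Rhythm Block → 2
08:00 end Rhythm Block → 1
08:15 end Rhythm Session → 0
08:45 start Percussion Run-through → 1
10:00 end Percussion Run-through → 0
13:45 start Full Warm-up → 1
14:15 start Chamber Block → 2
14:15 start Percussion Overdub → 3
14:45 end Percussion Overdub → 2
15:15 end Chamber Block → 1
15:15 end Full Warm-up → 0
18:00 start Sectional Rehearsal → 1
18:30 end Sectional Rehearsal → 0
Peak is 3, at 14:15 (Chamber Block, Full Warm-up, Percussion Overdub).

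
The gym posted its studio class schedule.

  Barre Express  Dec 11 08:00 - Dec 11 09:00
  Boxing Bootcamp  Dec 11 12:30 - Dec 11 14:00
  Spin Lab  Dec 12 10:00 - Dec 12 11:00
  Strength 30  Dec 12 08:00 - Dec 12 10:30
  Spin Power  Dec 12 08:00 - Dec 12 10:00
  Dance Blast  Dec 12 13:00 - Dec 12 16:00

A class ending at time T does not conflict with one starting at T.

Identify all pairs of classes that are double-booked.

Sorted by start: Barre Express, Boxing Bootcamp, Strength 30, Spin Power, Spin Lab, Dance Blast.
Boxing Bootcamp starts after Barre Express ends, so nothing later overlaps Barre Express either.
Strength 30 starts after Boxing Bootcamp ends, so nothing later overlaps Boxing Bootcamp either.
Spin Power starts before Strength 30 ends → Strength 30 and Spin Power overlap.
Spin Lab starts before Strength 30 ends → Strength 30 and Spin Lab overlap.
Dance Blast starts after Strength 30 ends.
Spin Lab starts exactly when Spin Power ends (back-to-back, no overlap), so nothing later overlaps Spin Power either.
Dance Blast starts after Spin Lab ends.

Spin Lab & Strength 30, Spin Power & Strength 30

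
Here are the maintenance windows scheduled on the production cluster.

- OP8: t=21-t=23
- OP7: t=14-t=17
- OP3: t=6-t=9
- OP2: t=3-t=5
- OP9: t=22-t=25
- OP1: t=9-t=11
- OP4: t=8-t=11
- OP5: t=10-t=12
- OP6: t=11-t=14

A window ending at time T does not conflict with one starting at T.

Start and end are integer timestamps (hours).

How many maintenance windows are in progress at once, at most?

Sort all start/end points and keep a running count:
t=3 start OP2 → 1
t=5 end OP2 → 0
t=6 start OP3 → 1
t=8 start OP4 → 2
t=9 end OP3 → 1
t=9 start OP1 → 2
t=10 start OP5 → 3
t=11 end OP1 → 2
t=11 end OP4 → 1
t=11 start OP6 → 2
t=12 end OP5 → 1
t=14 end OP6 → 0
t=14 start OP7 → 1
t=17 end OP7 → 0
t=21 start OP8 → 1
t=22 start OP9 → 2
t=23 end OP8 → 1
t=25 end OP9 → 0
Peak is 3, at t=10 (OP1, OP4, OP5).

3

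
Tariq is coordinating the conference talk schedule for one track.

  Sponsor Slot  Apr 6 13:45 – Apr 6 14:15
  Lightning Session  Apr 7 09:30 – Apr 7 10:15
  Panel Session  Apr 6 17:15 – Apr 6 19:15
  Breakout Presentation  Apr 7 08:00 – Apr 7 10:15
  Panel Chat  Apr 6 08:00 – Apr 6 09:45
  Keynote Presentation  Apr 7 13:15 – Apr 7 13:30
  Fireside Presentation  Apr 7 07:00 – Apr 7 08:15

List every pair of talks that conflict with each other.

Sorted by start: Panel Chat, Sponsor Slot, Panel Session, Fireside Presentation, Breakout Presentation, Lightning Session, Keynote Presentation.
Sponsor Slot starts after Panel Chat ends — done with Panel Chat.
Panel Session starts after Sponsor Slot ends — done with Sponsor Slot.
Fireside Presentation starts after Panel Session ends — done with Panel Session.
Breakout Presentation starts before Fireside Presentation ends → Fireside Presentation and Breakout Presentation overlap.
Lightning Session starts after Fireside Presentation ends — done with Fireside Presentation.
Lightning Session starts before Breakout Presentation ends → Breakout Presentation and Lightning Session overlap.
Keynote Presentation starts after Breakout Presentation ends.
Keynote Presentation starts after Lightning Session ends.

Breakout Presentation & Fireside Presentation, Breakout Presentation & Lightning Session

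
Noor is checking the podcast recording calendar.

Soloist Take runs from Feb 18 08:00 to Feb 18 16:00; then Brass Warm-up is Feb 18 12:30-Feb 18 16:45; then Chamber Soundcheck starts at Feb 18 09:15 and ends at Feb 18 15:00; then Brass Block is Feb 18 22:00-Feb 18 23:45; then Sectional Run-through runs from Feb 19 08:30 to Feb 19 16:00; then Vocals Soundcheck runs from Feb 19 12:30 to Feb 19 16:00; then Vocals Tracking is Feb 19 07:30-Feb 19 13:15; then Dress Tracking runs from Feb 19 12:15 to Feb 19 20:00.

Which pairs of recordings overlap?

Brass Warm-up & Chamber Soundcheck, Brass Warm-up & Soloist Take, Chamber Soundcheck & Soloist Take, Dress Tracking & Sectional Run-through, Dress Tracking & Vocals Soundcheck, Dress Tracking & Vocals Tracking, Sectional Run-through & Vocals Soundcheck, Sectional Run-through & Vocals Tracking, Vocals Soundcheck & Vocals Tracking

Sorted by start: Soloist Take, Chamber Soundcheck, Brass Warm-up, Brass Block, Vocals Tracking, Sectional Run-through, Dress Tracking, Vocals Soundcheck.
Chamber Soundcheck starts before Soloist Take ends → Soloist Take and Chamber Soundcheck overlap.
Brass Warm-up starts before Soloist Take ends → Soloist Take and Brass Warm-up overlap.
Brass Block starts after Soloist Take ends; Soloist Take is clear from here.
Brass Warm-up starts before Chamber Soundcheck ends → Chamber Soundcheck and Brass Warm-up overlap.
Brass Block starts after Chamber Soundcheck ends; Chamber Soundcheck is clear from here.
Brass Block starts after Brass Warm-up ends; Brass Warm-up is clear from here.
Vocals Tracking starts after Brass Block ends; Brass Block is clear from here.
Sectional Run-through starts before Vocals Tracking ends → Vocals Tracking and Sectional Run-through overlap.
Dress Tracking starts before Vocals Tracking ends → Vocals Tracking and Dress Tracking overlap.
Vocals Soundcheck starts before Vocals Tracking ends → Vocals Tracking and Vocals Soundcheck overlap.
Dress Tracking starts before Sectional Run-through ends → Sectional Run-through and Dress Tracking overlap.
Vocals Soundcheck starts before Sectional Run-through ends → Sectional Run-through and Vocals Soundcheck overlap.
Vocals Soundcheck starts before Dress Tracking ends → Dress Tracking and Vocals Soundcheck overlap.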